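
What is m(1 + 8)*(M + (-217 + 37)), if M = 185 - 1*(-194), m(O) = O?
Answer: 1791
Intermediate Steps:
M = 379 (M = 185 + 194 = 379)
m(1 + 8)*(M + (-217 + 37)) = (1 + 8)*(379 + (-217 + 37)) = 9*(379 - 180) = 9*199 = 1791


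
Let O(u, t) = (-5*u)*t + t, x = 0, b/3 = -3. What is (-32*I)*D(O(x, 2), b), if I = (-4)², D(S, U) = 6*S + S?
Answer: -7168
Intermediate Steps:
b = -9 (b = 3*(-3) = -9)
O(u, t) = t - 5*t*u (O(u, t) = -5*t*u + t = t - 5*t*u)
D(S, U) = 7*S
I = 16
(-32*I)*D(O(x, 2), b) = (-32*16)*(7*(2*(1 - 5*0))) = -3584*2*(1 + 0) = -3584*2*1 = -3584*2 = -512*14 = -7168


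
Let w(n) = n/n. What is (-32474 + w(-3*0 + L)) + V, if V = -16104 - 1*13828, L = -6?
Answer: -62405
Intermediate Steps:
V = -29932 (V = -16104 - 13828 = -29932)
w(n) = 1
(-32474 + w(-3*0 + L)) + V = (-32474 + 1) - 29932 = -32473 - 29932 = -62405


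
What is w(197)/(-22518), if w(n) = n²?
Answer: -38809/22518 ≈ -1.7235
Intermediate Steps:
w(197)/(-22518) = 197²/(-22518) = 38809*(-1/22518) = -38809/22518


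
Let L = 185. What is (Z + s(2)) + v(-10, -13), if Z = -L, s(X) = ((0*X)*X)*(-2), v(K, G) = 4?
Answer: -181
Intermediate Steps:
s(X) = 0 (s(X) = (0*X)*(-2) = 0*(-2) = 0)
Z = -185 (Z = -1*185 = -185)
(Z + s(2)) + v(-10, -13) = (-185 + 0) + 4 = -185 + 4 = -181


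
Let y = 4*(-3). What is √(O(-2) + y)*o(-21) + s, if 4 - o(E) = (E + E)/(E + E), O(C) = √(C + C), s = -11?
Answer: -11 + 3*√(-12 + 2*I) ≈ -10.137 + 10.428*I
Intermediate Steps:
O(C) = √2*√C (O(C) = √(2*C) = √2*√C)
o(E) = 3 (o(E) = 4 - (E + E)/(E + E) = 4 - 2*E/(2*E) = 4 - 2*E*1/(2*E) = 4 - 1*1 = 4 - 1 = 3)
y = -12
√(O(-2) + y)*o(-21) + s = √(√2*√(-2) - 12)*3 - 11 = √(√2*(I*√2) - 12)*3 - 11 = √(2*I - 12)*3 - 11 = √(-12 + 2*I)*3 - 11 = 3*√(-12 + 2*I) - 11 = -11 + 3*√(-12 + 2*I)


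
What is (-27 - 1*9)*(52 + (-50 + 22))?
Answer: -864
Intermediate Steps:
(-27 - 1*9)*(52 + (-50 + 22)) = (-27 - 9)*(52 - 28) = -36*24 = -864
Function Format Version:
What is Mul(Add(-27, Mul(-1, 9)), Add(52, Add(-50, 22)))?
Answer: -864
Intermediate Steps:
Mul(Add(-27, Mul(-1, 9)), Add(52, Add(-50, 22))) = Mul(Add(-27, -9), Add(52, -28)) = Mul(-36, 24) = -864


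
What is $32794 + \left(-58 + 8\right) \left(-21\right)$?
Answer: $33844$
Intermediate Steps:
$32794 + \left(-58 + 8\right) \left(-21\right) = 32794 - -1050 = 32794 + 1050 = 33844$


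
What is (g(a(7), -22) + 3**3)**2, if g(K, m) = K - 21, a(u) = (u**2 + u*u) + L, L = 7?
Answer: 12321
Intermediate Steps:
a(u) = 7 + 2*u**2 (a(u) = (u**2 + u*u) + 7 = (u**2 + u**2) + 7 = 2*u**2 + 7 = 7 + 2*u**2)
g(K, m) = -21 + K
(g(a(7), -22) + 3**3)**2 = ((-21 + (7 + 2*7**2)) + 3**3)**2 = ((-21 + (7 + 2*49)) + 27)**2 = ((-21 + (7 + 98)) + 27)**2 = ((-21 + 105) + 27)**2 = (84 + 27)**2 = 111**2 = 12321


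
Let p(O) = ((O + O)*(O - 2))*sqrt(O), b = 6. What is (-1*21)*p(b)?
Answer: -1008*sqrt(6) ≈ -2469.1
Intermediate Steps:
p(O) = 2*O**(3/2)*(-2 + O) (p(O) = ((2*O)*(-2 + O))*sqrt(O) = (2*O*(-2 + O))*sqrt(O) = 2*O**(3/2)*(-2 + O))
(-1*21)*p(b) = (-1*21)*(2*6**(3/2)*(-2 + 6)) = -42*6*sqrt(6)*4 = -1008*sqrt(6)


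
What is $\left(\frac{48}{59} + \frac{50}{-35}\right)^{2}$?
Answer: $\frac{64516}{170569} \approx 0.37824$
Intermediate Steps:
$\left(\frac{48}{59} + \frac{50}{-35}\right)^{2} = \left(48 \cdot \frac{1}{59} + 50 \left(- \frac{1}{35}\right)\right)^{2} = \left(\frac{48}{59} - \frac{10}{7}\right)^{2} = \left(- \frac{254}{413}\right)^{2} = \frac{64516}{170569}$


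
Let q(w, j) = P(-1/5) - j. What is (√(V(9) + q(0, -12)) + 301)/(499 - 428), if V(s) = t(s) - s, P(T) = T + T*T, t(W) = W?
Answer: 301/71 + 2*√74/355 ≈ 4.2879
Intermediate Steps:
P(T) = T + T²
q(w, j) = -4/25 - j (q(w, j) = (-1/5)*(1 - 1/5) - j = (-1*⅕)*(1 - 1*⅕) - j = -(1 - ⅕)/5 - j = -⅕*⅘ - j = -4/25 - j)
V(s) = 0 (V(s) = s - s = 0)
(√(V(9) + q(0, -12)) + 301)/(499 - 428) = (√(0 + (-4/25 - 1*(-12))) + 301)/(499 - 428) = (√(0 + (-4/25 + 12)) + 301)/71 = (√(0 + 296/25) + 301)*(1/71) = (√(296/25) + 301)*(1/71) = (2*√74/5 + 301)*(1/71) = (301 + 2*√74/5)*(1/71) = 301/71 + 2*√74/355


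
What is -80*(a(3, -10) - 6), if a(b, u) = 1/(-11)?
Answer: 5360/11 ≈ 487.27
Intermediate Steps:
a(b, u) = -1/11
-80*(a(3, -10) - 6) = -80*(-1/11 - 6) = -80*(-67/11) = 5360/11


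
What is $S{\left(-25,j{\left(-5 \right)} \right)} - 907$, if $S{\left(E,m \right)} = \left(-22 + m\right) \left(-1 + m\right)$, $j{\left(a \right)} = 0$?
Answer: $-885$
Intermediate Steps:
$S{\left(E,m \right)} = \left(-1 + m\right) \left(-22 + m\right)$
$S{\left(-25,j{\left(-5 \right)} \right)} - 907 = \left(22 + 0^{2} - 0\right) - 907 = \left(22 + 0 + 0\right) - 907 = 22 - 907 = -885$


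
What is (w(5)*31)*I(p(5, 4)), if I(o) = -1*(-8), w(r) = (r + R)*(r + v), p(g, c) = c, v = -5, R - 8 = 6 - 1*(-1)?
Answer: 0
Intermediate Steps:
R = 15 (R = 8 + (6 - 1*(-1)) = 8 + (6 + 1) = 8 + 7 = 15)
w(r) = (-5 + r)*(15 + r) (w(r) = (r + 15)*(r - 5) = (15 + r)*(-5 + r) = (-5 + r)*(15 + r))
I(o) = 8
(w(5)*31)*I(p(5, 4)) = ((-75 + 5² + 10*5)*31)*8 = ((-75 + 25 + 50)*31)*8 = (0*31)*8 = 0*8 = 0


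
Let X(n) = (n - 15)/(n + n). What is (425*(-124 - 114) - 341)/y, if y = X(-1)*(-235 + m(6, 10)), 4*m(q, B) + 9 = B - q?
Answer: 101491/1890 ≈ 53.699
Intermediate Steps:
m(q, B) = -9/4 - q/4 + B/4 (m(q, B) = -9/4 + (B - q)/4 = -9/4 + (-q/4 + B/4) = -9/4 - q/4 + B/4)
X(n) = (-15 + n)/(2*n) (X(n) = (-15 + n)/((2*n)) = (-15 + n)*(1/(2*n)) = (-15 + n)/(2*n))
y = -1890 (y = ((½)*(-15 - 1)/(-1))*(-235 + (-9/4 - ¼*6 + (¼)*10)) = ((½)*(-1)*(-16))*(-235 + (-9/4 - 3/2 + 5/2)) = 8*(-235 - 5/4) = 8*(-945/4) = -1890)
(425*(-124 - 114) - 341)/y = (425*(-124 - 114) - 341)/(-1890) = (425*(-238) - 341)*(-1/1890) = (-101150 - 341)*(-1/1890) = -101491*(-1/1890) = 101491/1890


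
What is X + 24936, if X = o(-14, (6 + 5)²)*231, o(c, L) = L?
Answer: 52887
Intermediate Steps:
X = 27951 (X = (6 + 5)²*231 = 11²*231 = 121*231 = 27951)
X + 24936 = 27951 + 24936 = 52887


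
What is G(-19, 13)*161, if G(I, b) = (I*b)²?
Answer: 9822449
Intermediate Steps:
G(I, b) = I²*b²
G(-19, 13)*161 = ((-19)²*13²)*161 = (361*169)*161 = 61009*161 = 9822449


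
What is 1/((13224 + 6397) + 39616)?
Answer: 1/59237 ≈ 1.6881e-5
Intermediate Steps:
1/((13224 + 6397) + 39616) = 1/(19621 + 39616) = 1/59237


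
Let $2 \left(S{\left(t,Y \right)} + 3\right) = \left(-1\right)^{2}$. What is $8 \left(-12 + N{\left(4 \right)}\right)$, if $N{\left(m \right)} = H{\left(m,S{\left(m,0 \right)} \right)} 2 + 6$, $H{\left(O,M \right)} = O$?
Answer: $16$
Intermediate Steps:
$S{\left(t,Y \right)} = - \frac{5}{2}$ ($S{\left(t,Y \right)} = -3 + \frac{\left(-1\right)^{2}}{2} = -3 + \frac{1}{2} \cdot 1 = -3 + \frac{1}{2} = - \frac{5}{2}$)
$N{\left(m \right)} = 6 + 2 m$ ($N{\left(m \right)} = m 2 + 6 = 2 m + 6 = 6 + 2 m$)
$8 \left(-12 + N{\left(4 \right)}\right) = 8 \left(-12 + \left(6 + 2 \cdot 4\right)\right) = 8 \left(-12 + \left(6 + 8\right)\right) = 8 \left(-12 + 14\right) = 8 \cdot 2 = 16$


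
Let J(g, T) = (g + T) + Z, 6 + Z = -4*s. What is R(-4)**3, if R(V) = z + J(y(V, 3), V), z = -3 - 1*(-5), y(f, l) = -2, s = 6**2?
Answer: -3652264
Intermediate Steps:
s = 36
Z = -150 (Z = -6 - 4*36 = -6 - 144 = -150)
J(g, T) = -150 + T + g (J(g, T) = (g + T) - 150 = (T + g) - 150 = -150 + T + g)
z = 2 (z = -3 + 5 = 2)
R(V) = -150 + V (R(V) = 2 + (-150 + V - 2) = 2 + (-152 + V) = -150 + V)
R(-4)**3 = (-150 - 4)**3 = (-154)**3 = -3652264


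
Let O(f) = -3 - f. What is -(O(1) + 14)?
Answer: -10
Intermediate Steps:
-(O(1) + 14) = -((-3 - 1*1) + 14) = -((-3 - 1) + 14) = -(-4 + 14) = -1*10 = -10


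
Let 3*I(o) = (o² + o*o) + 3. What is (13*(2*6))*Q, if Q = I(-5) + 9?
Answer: 4160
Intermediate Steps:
I(o) = 1 + 2*o²/3 (I(o) = ((o² + o*o) + 3)/3 = ((o² + o²) + 3)/3 = (2*o² + 3)/3 = (3 + 2*o²)/3 = 1 + 2*o²/3)
Q = 80/3 (Q = (1 + (⅔)*(-5)²) + 9 = (1 + (⅔)*25) + 9 = (1 + 50/3) + 9 = 53/3 + 9 = 80/3 ≈ 26.667)
(13*(2*6))*Q = (13*(2*6))*(80/3) = (13*12)*(80/3) = 156*(80/3) = 4160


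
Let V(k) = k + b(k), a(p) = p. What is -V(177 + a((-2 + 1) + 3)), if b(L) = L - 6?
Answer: -352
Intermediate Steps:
b(L) = -6 + L
V(k) = -6 + 2*k (V(k) = k + (-6 + k) = -6 + 2*k)
-V(177 + a((-2 + 1) + 3)) = -(-6 + 2*(177 + ((-2 + 1) + 3))) = -(-6 + 2*(177 + (-1 + 3))) = -(-6 + 2*(177 + 2)) = -(-6 + 2*179) = -(-6 + 358) = -1*352 = -352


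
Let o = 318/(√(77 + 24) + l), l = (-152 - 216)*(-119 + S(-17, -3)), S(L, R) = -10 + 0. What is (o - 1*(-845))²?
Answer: 3626355531598189980292885/5078670966504406489 - 1211134305974916*√101/5078670966504406489 ≈ 7.1404e+5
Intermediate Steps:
S(L, R) = -10
l = 47472 (l = (-152 - 216)*(-119 - 10) = -368*(-129) = 47472)
o = 318/(47472 + √101) (o = 318/(√(77 + 24) + 47472) = 318/(√101 + 47472) = 318/(47472 + √101) ≈ 0.0066973)
(o - 1*(-845))² = ((15096096/2253590683 - 318*√101/2253590683) - 1*(-845))² = ((15096096/2253590683 - 318*√101/2253590683) + 845)² = (1904299223231/2253590683 - 318*√101/2253590683)²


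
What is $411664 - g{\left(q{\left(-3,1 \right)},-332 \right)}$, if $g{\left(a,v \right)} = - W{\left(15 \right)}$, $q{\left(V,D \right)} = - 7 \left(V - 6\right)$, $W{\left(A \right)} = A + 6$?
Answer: $411685$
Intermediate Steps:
$W{\left(A \right)} = 6 + A$
$q{\left(V,D \right)} = 42 - 7 V$ ($q{\left(V,D \right)} = - 7 \left(V - 6\right) = - 7 \left(-6 + V\right) = 42 - 7 V$)
$g{\left(a,v \right)} = -21$ ($g{\left(a,v \right)} = - (6 + 15) = \left(-1\right) 21 = -21$)
$411664 - g{\left(q{\left(-3,1 \right)},-332 \right)} = 411664 - -21 = 411664 + 21 = 411685$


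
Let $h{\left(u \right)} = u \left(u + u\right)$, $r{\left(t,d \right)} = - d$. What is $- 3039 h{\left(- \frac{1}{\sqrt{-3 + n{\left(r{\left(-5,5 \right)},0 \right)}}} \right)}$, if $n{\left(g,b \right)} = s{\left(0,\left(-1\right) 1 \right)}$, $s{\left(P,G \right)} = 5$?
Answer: $-3039$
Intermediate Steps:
$n{\left(g,b \right)} = 5$
$h{\left(u \right)} = 2 u^{2}$ ($h{\left(u \right)} = u 2 u = 2 u^{2}$)
$- 3039 h{\left(- \frac{1}{\sqrt{-3 + n{\left(r{\left(-5,5 \right)},0 \right)}}} \right)} = - 3039 \cdot 2 \left(- \frac{1}{\sqrt{-3 + 5}}\right)^{2} = - 3039 \cdot 2 \left(- \frac{1}{\sqrt{2}}\right)^{2} = - 3039 \cdot 2 \left(- \frac{\sqrt{2}}{2}\right)^{2} = - 3039 \cdot 2 \cdot \frac{1}{2} = \left(-3039\right) 1 = -3039$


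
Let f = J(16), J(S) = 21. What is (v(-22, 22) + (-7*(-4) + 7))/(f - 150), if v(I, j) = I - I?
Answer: -35/129 ≈ -0.27132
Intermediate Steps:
f = 21
v(I, j) = 0
(v(-22, 22) + (-7*(-4) + 7))/(f - 150) = (0 + (-7*(-4) + 7))/(21 - 150) = (0 + (28 + 7))/(-129) = (0 + 35)*(-1/129) = 35*(-1/129) = -35/129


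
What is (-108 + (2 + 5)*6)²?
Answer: 4356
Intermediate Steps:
(-108 + (2 + 5)*6)² = (-108 + 7*6)² = (-108 + 42)² = (-66)² = 4356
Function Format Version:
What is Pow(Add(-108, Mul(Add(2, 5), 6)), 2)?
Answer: 4356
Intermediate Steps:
Pow(Add(-108, Mul(Add(2, 5), 6)), 2) = Pow(Add(-108, Mul(7, 6)), 2) = Pow(Add(-108, 42), 2) = Pow(-66, 2) = 4356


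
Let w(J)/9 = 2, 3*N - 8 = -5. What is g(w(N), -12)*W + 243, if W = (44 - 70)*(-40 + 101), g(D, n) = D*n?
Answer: 342819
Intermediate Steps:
N = 1 (N = 8/3 + (1/3)*(-5) = 8/3 - 5/3 = 1)
w(J) = 18 (w(J) = 9*2 = 18)
W = -1586 (W = -26*61 = -1586)
g(w(N), -12)*W + 243 = (18*(-12))*(-1586) + 243 = -216*(-1586) + 243 = 342576 + 243 = 342819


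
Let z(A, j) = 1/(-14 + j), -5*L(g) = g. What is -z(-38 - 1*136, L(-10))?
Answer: 1/12 ≈ 0.083333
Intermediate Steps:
L(g) = -g/5
-z(-38 - 1*136, L(-10)) = -1/(-14 - ⅕*(-10)) = -1/(-14 + 2) = -1/(-12) = -1*(-1/12) = 1/12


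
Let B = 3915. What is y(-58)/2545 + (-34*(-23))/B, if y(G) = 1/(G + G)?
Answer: 318425/1594188 ≈ 0.19974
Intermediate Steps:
y(G) = 1/(2*G)
y(-58)/2545 + (-34*(-23))/B = ((½)/(-58))/2545 - 34*(-23)/3915 = ((½)*(-1/58))*(1/2545) + 782*(1/3915) = -1/116*1/2545 + 782/3915 = -1/295220 + 782/3915 = 318425/1594188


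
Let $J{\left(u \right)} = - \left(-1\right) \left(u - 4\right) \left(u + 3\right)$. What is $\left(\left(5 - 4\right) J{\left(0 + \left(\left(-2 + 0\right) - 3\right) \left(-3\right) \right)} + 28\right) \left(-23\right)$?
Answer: $-5198$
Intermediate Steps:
$J{\left(u \right)} = \left(-4 + u\right) \left(3 + u\right)$ ($J{\left(u \right)} = - \left(-1\right) \left(-4 + u\right) \left(3 + u\right) = \left(-4 + u\right) \left(3 + u\right)$)
$\left(\left(5 - 4\right) J{\left(0 + \left(\left(-2 + 0\right) - 3\right) \left(-3\right) \right)} + 28\right) \left(-23\right) = \left(\left(5 - 4\right) \left(-12 + \left(0 + \left(\left(-2 + 0\right) - 3\right) \left(-3\right)\right)^{2} - \left(0 + \left(\left(-2 + 0\right) - 3\right) \left(-3\right)\right)\right) + 28\right) \left(-23\right) = \left(1 \left(-12 + \left(0 + \left(-2 - 3\right) \left(-3\right)\right)^{2} - \left(0 + \left(-2 - 3\right) \left(-3\right)\right)\right) + 28\right) \left(-23\right) = \left(1 \left(-12 + \left(0 - -15\right)^{2} - \left(0 - -15\right)\right) + 28\right) \left(-23\right) = \left(1 \left(-12 + \left(0 + 15\right)^{2} - \left(0 + 15\right)\right) + 28\right) \left(-23\right) = \left(1 \left(-12 + 15^{2} - 15\right) + 28\right) \left(-23\right) = \left(1 \left(-12 + 225 - 15\right) + 28\right) \left(-23\right) = \left(1 \cdot 198 + 28\right) \left(-23\right) = \left(198 + 28\right) \left(-23\right) = 226 \left(-23\right) = -5198$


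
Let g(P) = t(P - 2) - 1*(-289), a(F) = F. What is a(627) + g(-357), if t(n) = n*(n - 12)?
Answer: 134105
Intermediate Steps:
t(n) = n*(-12 + n)
g(P) = 289 + (-14 + P)*(-2 + P) (g(P) = (P - 2)*(-12 + (P - 2)) - 1*(-289) = (-2 + P)*(-12 + (-2 + P)) + 289 = (-2 + P)*(-14 + P) + 289 = (-14 + P)*(-2 + P) + 289 = 289 + (-14 + P)*(-2 + P))
a(627) + g(-357) = 627 + (289 + (-14 - 357)*(-2 - 357)) = 627 + (289 - 371*(-359)) = 627 + (289 + 133189) = 627 + 133478 = 134105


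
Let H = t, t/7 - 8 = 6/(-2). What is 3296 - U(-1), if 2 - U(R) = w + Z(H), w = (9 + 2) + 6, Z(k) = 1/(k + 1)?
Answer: 119197/36 ≈ 3311.0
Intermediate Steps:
t = 35 (t = 56 + 7*(6/(-2)) = 56 + 7*(6*(-½)) = 56 + 7*(-3) = 56 - 21 = 35)
H = 35
Z(k) = 1/(1 + k)
w = 17 (w = 11 + 6 = 17)
U(R) = -541/36 (U(R) = 2 - (17 + 1/(1 + 35)) = 2 - (17 + 1/36) = 2 - 1*613/36 = 2 - 613/36 = -541/36)
3296 - U(-1) = 3296 - 1*(-541/36) = 3296 + 541/36 = 119197/36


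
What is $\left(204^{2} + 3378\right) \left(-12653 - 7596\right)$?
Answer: $-911083506$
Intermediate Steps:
$\left(204^{2} + 3378\right) \left(-12653 - 7596\right) = \left(41616 + 3378\right) \left(-20249\right) = 44994 \left(-20249\right) = -911083506$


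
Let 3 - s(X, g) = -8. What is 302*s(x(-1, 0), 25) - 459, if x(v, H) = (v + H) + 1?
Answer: 2863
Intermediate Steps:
x(v, H) = 1 + H + v (x(v, H) = (H + v) + 1 = 1 + H + v)
s(X, g) = 11 (s(X, g) = 3 - 1*(-8) = 3 + 8 = 11)
302*s(x(-1, 0), 25) - 459 = 302*11 - 459 = 3322 - 459 = 2863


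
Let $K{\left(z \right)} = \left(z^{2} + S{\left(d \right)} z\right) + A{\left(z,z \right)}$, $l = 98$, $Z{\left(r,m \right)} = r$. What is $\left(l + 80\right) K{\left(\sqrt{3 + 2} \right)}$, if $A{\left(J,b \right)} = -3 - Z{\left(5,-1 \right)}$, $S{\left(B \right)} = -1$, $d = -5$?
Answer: $-534 - 178 \sqrt{5} \approx -932.02$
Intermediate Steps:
$A{\left(J,b \right)} = -8$ ($A{\left(J,b \right)} = -3 - 5 = -8$)
$K{\left(z \right)} = -8 + z^{2} - z$ ($K{\left(z \right)} = \left(z^{2} - z\right) - 8 = -8 + z^{2} - z$)
$\left(l + 80\right) K{\left(\sqrt{3 + 2} \right)} = \left(98 + 80\right) \left(-8 + \left(\sqrt{3 + 2}\right)^{2} - \sqrt{3 + 2}\right) = 178 \left(-8 + \left(\sqrt{5}\right)^{2} - \sqrt{5}\right) = 178 \left(-8 + 5 - \sqrt{5}\right) = 178 \left(-3 - \sqrt{5}\right) = -534 - 178 \sqrt{5}$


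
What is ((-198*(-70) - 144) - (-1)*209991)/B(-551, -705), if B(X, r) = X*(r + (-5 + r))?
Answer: 223707/779665 ≈ 0.28693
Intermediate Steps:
B(X, r) = X*(-5 + 2*r)
((-198*(-70) - 144) - (-1)*209991)/B(-551, -705) = ((-198*(-70) - 144) - (-1)*209991)/((-551*(-5 + 2*(-705)))) = ((13860 - 144) - 1*(-209991))/((-551*(-5 - 1410))) = (13716 + 209991)/((-551*(-1415))) = 223707/779665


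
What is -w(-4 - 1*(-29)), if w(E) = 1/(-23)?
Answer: 1/23 ≈ 0.043478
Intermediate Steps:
w(E) = -1/23
-w(-4 - 1*(-29)) = -1*(-1/23) = 1/23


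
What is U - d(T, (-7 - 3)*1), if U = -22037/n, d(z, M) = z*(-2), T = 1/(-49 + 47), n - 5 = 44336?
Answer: -66378/44341 ≈ -1.4970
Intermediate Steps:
n = 44341 (n = 5 + 44336 = 44341)
T = -1/2 (T = 1/(-2) = -1/2 ≈ -0.50000)
d(z, M) = -2*z
U = -22037/44341 ≈ -0.49699
U - d(T, (-7 - 3)*1) = -22037/44341 - (-2)*(-1)/2 = -22037/44341 - 1*1 = -22037/44341 - 1 = -66378/44341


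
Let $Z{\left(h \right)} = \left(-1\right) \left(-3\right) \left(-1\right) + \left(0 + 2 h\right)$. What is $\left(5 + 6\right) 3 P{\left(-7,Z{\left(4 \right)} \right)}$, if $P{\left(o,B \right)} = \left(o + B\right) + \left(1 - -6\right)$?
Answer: $165$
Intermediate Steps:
$Z{\left(h \right)} = -3 + 2 h$ ($Z{\left(h \right)} = 3 \left(-1\right) + 2 h = -3 + 2 h$)
$P{\left(o,B \right)} = 7 + B + o$ ($P{\left(o,B \right)} = \left(B + o\right) + \left(1 + 6\right) = \left(B + o\right) + 7 = 7 + B + o$)
$\left(5 + 6\right) 3 P{\left(-7,Z{\left(4 \right)} \right)} = \left(5 + 6\right) 3 \left(7 + \left(-3 + 2 \cdot 4\right) - 7\right) = 11 \cdot 3 \left(7 + \left(-3 + 8\right) - 7\right) = 33 \left(7 + 5 - 7\right) = 33 \cdot 5 = 165$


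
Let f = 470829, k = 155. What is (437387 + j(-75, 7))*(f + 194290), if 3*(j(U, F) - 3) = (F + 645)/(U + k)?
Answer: 17455092378997/60 ≈ 2.9092e+11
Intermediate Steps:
j(U, F) = 3 + (645 + F)/(3*(155 + U)) (j(U, F) = 3 + ((F + 645)/(U + 155))/3 = 3 + ((645 + F)/(155 + U))/3 = 3 + (645 + F)/(3*(155 + U)))
(437387 + j(-75, 7))*(f + 194290) = (437387 + (2040 + 7 + 9*(-75))/(3*(155 - 75)))*(470829 + 194290) = (437387 + (⅓)*(2040 + 7 - 675)/80)*665119 = (437387 + (⅓)*(1/80)*1372)*665119 = (437387 + 343/60)*665119 = (26243563/60)*665119 = 17455092378997/60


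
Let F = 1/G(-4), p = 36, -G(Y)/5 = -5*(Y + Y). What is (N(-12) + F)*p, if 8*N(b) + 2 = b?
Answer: -3159/50 ≈ -63.180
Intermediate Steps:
G(Y) = 50*Y (G(Y) = -(-25)*(Y + Y) = -(-25)*2*Y = -(-50)*Y = 50*Y)
N(b) = -¼ + b/8
F = -1/200 (F = 1/(50*(-4)) = 1/(-200) = -1/200 ≈ -0.0050000)
(N(-12) + F)*p = ((-¼ + (⅛)*(-12)) - 1/200)*36 = ((-¼ - 3/2) - 1/200)*36 = (-7/4 - 1/200)*36 = -351/200*36 = -3159/50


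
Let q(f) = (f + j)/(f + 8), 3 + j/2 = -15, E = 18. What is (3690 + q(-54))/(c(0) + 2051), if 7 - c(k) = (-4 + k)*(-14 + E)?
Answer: 4995/2806 ≈ 1.7801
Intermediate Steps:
j = -36 (j = -6 + 2*(-15) = -6 - 30 = -36)
c(k) = 23 - 4*k (c(k) = 7 - (-4 + k)*(-14 + 18) = 7 - (-4 + k)*4 = 7 - (-16 + 4*k) = 7 + (16 - 4*k) = 23 - 4*k)
q(f) = (-36 + f)/(8 + f) (q(f) = (f - 36)/(f + 8) = (-36 + f)/(8 + f))
(3690 + q(-54))/(c(0) + 2051) = (3690 + (-36 - 54)/(8 - 54))/((23 - 4*0) + 2051) = (3690 - 90/(-46))/((23 + 0) + 2051) = (3690 - 1/46*(-90))/(23 + 2051) = (3690 + 45/23)/2074 = (84915/23)*(1/2074) = 4995/2806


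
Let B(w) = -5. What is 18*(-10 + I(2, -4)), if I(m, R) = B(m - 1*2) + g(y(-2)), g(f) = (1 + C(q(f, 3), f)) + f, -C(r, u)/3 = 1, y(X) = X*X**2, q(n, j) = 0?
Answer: -450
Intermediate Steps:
y(X) = X**3
C(r, u) = -3 (C(r, u) = -3*1 = -3)
g(f) = -2 + f (g(f) = (1 - 3) + f = -2 + f)
I(m, R) = -15 (I(m, R) = -5 + (-2 + (-2)**3) = -5 + (-2 - 8) = -5 - 10 = -15)
18*(-10 + I(2, -4)) = 18*(-10 - 15) = 18*(-25) = -450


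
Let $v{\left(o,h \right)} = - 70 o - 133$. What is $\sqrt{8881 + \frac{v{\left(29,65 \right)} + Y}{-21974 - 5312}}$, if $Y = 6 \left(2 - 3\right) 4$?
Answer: $\frac{\sqrt{6612193268758}}{27286} \approx 94.24$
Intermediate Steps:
$v{\left(o,h \right)} = -133 - 70 o$
$Y = -24$ ($Y = 6 \left(\left(-1\right) 4\right) = 6 \left(-4\right) = -24$)
$\sqrt{8881 + \frac{v{\left(29,65 \right)} + Y}{-21974 - 5312}} = \sqrt{8881 + \frac{\left(-133 - 2030\right) - 24}{-21974 - 5312}} = \sqrt{8881 + \frac{\left(-133 - 2030\right) - 24}{-27286}} = \sqrt{8881 + \left(-2163 - 24\right) \left(- \frac{1}{27286}\right)} = \sqrt{8881 - - \frac{2187}{27286}} = \sqrt{8881 + \frac{2187}{27286}} = \sqrt{\frac{242329153}{27286}} = \frac{\sqrt{6612193268758}}{27286}$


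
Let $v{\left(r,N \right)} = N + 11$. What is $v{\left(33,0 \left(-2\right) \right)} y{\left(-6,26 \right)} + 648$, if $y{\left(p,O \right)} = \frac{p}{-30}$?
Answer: $\frac{3251}{5} \approx 650.2$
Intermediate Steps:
$y{\left(p,O \right)} = - \frac{p}{30}$ ($y{\left(p,O \right)} = p \left(- \frac{1}{30}\right) = - \frac{p}{30}$)
$v{\left(r,N \right)} = 11 + N$
$v{\left(33,0 \left(-2\right) \right)} y{\left(-6,26 \right)} + 648 = \left(11 + 0 \left(-2\right)\right) \left(\left(- \frac{1}{30}\right) \left(-6\right)\right) + 648 = \left(11 + 0\right) \frac{1}{5} + 648 = 11 \cdot \frac{1}{5} + 648 = \frac{11}{5} + 648 = \frac{3251}{5}$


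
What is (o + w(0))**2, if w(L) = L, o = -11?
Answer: 121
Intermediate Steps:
(o + w(0))**2 = (-11 + 0)**2 = (-11)**2 = 121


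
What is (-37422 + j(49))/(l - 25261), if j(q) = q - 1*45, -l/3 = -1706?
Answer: 37418/20143 ≈ 1.8576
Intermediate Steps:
l = 5118 (l = -3*(-1706) = 5118)
j(q) = -45 + q (j(q) = q - 45 = -45 + q)
(-37422 + j(49))/(l - 25261) = (-37422 + (-45 + 49))/(5118 - 25261) = (-37422 + 4)/(-20143) = -37418*(-1/20143) = 37418/20143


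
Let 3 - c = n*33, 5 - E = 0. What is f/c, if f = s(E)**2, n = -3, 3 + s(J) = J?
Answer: 2/51 ≈ 0.039216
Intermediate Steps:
E = 5 (E = 5 - 1*0 = 5 + 0 = 5)
s(J) = -3 + J
c = 102 (c = 3 - (-3)*33 = 3 - 1*(-99) = 3 + 99 = 102)
f = 4 (f = (-3 + 5)**2 = 2**2 = 4)
f/c = 4/102 = 4*(1/102) = 2/51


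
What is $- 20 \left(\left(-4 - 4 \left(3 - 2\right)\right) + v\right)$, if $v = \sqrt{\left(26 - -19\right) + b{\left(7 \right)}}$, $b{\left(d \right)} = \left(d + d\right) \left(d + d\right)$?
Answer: $160 - 20 \sqrt{241} \approx -150.48$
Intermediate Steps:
$b{\left(d \right)} = 4 d^{2}$ ($b{\left(d \right)} = 2 d 2 d = 4 d^{2}$)
$v = \sqrt{241}$ ($v = \sqrt{\left(26 - -19\right) + 4 \cdot 7^{2}} = \sqrt{\left(26 + 19\right) + 4 \cdot 49} = \sqrt{45 + 196} = \sqrt{241} \approx 15.524$)
$- 20 \left(\left(-4 - 4 \left(3 - 2\right)\right) + v\right) = - 20 \left(\left(-4 - 4 \left(3 - 2\right)\right) + \sqrt{241}\right) = - 20 \left(\left(-4 - 4\right) + \sqrt{241}\right) = - 20 \left(-8 + \sqrt{241}\right) = 160 - 20 \sqrt{241}$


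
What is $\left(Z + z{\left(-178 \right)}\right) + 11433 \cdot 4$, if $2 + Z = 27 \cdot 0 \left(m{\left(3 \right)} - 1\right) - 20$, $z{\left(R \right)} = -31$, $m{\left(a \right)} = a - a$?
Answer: $45679$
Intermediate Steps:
$m{\left(a \right)} = 0$
$Z = -22$ ($Z = -2 - \left(20 - 27 \cdot 0 \left(0 - 1\right)\right) = -2 - \left(20 - 27 \cdot 0 \left(-1\right)\right) = -2 + \left(27 \cdot 0 - 20\right) = -2 + \left(0 - 20\right) = -2 - 20 = -22$)
$\left(Z + z{\left(-178 \right)}\right) + 11433 \cdot 4 = \left(-22 - 31\right) + 11433 \cdot 4 = -53 + 45732 = 45679$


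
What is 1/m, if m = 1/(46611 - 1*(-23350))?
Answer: 69961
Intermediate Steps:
m = 1/69961 (m = 1/(46611 + 23350) = 1/69961 ≈ 1.4294e-5)
1/m = 1/(1/69961) = 69961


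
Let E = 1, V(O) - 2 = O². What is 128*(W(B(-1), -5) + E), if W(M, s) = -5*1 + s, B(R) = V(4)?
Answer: -1152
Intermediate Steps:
V(O) = 2 + O²
B(R) = 18 (B(R) = 2 + 4² = 2 + 16 = 18)
W(M, s) = -5 + s
128*(W(B(-1), -5) + E) = 128*((-5 - 5) + 1) = 128*(-10 + 1) = 128*(-9) = -1152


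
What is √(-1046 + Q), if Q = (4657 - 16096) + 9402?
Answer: I*√3083 ≈ 55.525*I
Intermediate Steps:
Q = -2037 (Q = -11439 + 9402 = -2037)
√(-1046 + Q) = √(-1046 - 2037) = √(-3083) = I*√3083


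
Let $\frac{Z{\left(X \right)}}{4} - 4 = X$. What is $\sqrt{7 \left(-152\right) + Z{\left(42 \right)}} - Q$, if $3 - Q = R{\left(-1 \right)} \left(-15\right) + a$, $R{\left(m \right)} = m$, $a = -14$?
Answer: $-2 + 4 i \sqrt{55} \approx -2.0 + 29.665 i$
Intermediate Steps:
$Z{\left(X \right)} = 16 + 4 X$
$Q = 2$ ($Q = 3 - \left(\left(-1\right) \left(-15\right) - 14\right) = 3 - \left(15 - 14\right) = 3 - 1 = 2$)
$\sqrt{7 \left(-152\right) + Z{\left(42 \right)}} - Q = \sqrt{7 \left(-152\right) + \left(16 + 4 \cdot 42\right)} - 2 = \sqrt{-1064 + \left(16 + 168\right)} - 2 = \sqrt{-1064 + 184} - 2 = \sqrt{-880} - 2 = 4 i \sqrt{55} - 2 = -2 + 4 i \sqrt{55}$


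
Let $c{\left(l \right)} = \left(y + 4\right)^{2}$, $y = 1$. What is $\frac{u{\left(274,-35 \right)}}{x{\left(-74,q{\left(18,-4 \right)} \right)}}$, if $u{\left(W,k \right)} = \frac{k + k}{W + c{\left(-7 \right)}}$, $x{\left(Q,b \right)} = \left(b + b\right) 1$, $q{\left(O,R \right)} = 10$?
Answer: $- \frac{7}{598} \approx -0.011706$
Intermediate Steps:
$c{\left(l \right)} = 25$ ($c{\left(l \right)} = \left(1 + 4\right)^{2} = 5^{2} = 25$)
$x{\left(Q,b \right)} = 2 b$ ($x{\left(Q,b \right)} = 2 b 1 = 2 b$)
$u{\left(W,k \right)} = \frac{2 k}{25 + W}$ ($u{\left(W,k \right)} = \frac{k + k}{W + 25} = \frac{2 k}{25 + W}$)
$\frac{u{\left(274,-35 \right)}}{x{\left(-74,q{\left(18,-4 \right)} \right)}} = \frac{2 \left(-35\right) \frac{1}{25 + 274}}{2 \cdot 10} = \frac{2 \left(-35\right) \frac{1}{299}}{20} = 2 \left(-35\right) \frac{1}{299} \cdot \frac{1}{20} = \left(- \frac{70}{299}\right) \frac{1}{20} = - \frac{7}{598}$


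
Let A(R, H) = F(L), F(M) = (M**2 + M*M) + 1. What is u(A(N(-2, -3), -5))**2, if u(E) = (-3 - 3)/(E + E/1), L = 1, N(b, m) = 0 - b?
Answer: 1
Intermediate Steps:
N(b, m) = -b
F(M) = 1 + 2*M**2 (F(M) = (M**2 + M**2) + 1 = 2*M**2 + 1 = 1 + 2*M**2)
A(R, H) = 3 (A(R, H) = 1 + 2*1**2 = 1 + 2*1 = 1 + 2 = 3)
u(E) = -3/E (u(E) = -6/(E + E*1) = -6/(E + E) = -6*1/(2*E) = -3/E)
u(A(N(-2, -3), -5))**2 = (-3/3)**2 = (-3*1/3)**2 = (-1)**2 = 1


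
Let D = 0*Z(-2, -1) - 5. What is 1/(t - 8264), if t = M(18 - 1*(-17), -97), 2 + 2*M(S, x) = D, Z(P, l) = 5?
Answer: -2/16535 ≈ -0.00012096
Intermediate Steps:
D = -5 (D = 0*5 - 5 = 0 - 5 = -5)
M(S, x) = -7/2 (M(S, x) = -1 + (1/2)*(-5) = -1 - 5/2 = -7/2)
t = -7/2 ≈ -3.5000
1/(t - 8264) = 1/(-7/2 - 8264) = 1/(-16535/2) = -2/16535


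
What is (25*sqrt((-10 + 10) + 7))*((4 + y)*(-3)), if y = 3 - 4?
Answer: -225*sqrt(7) ≈ -595.29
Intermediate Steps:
y = -1
(25*sqrt((-10 + 10) + 7))*((4 + y)*(-3)) = (25*sqrt((-10 + 10) + 7))*((4 - 1)*(-3)) = (25*sqrt(0 + 7))*(3*(-3)) = (25*sqrt(7))*(-9) = -225*sqrt(7)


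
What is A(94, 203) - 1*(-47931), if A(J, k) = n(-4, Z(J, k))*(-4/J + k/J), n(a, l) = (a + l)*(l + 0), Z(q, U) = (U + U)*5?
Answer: 411474367/47 ≈ 8.7548e+6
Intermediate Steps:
Z(q, U) = 10*U (Z(q, U) = (2*U)*5 = 10*U)
n(a, l) = l*(a + l) (n(a, l) = (a + l)*l = l*(a + l))
A(J, k) = 10*k*(-4 + 10*k)*(-4/J + k/J) (A(J, k) = ((10*k)*(-4 + 10*k))*(-4/J + k/J) = (10*k*(-4 + 10*k))*(-4/J + k/J) = 10*k*(-4 + 10*k)*(-4/J + k/J))
A(94, 203) - 1*(-47931) = 20*203*(-4 + 203)*(-2 + 5*203)/94 - 1*(-47931) = 20*203*(1/94)*199*(-2 + 1015) + 47931 = 20*203*(1/94)*199*1013 + 47931 = 409221610/47 + 47931 = 411474367/47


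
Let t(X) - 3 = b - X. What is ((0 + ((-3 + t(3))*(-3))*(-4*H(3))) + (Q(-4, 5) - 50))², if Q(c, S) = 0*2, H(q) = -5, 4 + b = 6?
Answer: 100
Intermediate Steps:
b = 2 (b = -4 + 6 = 2)
t(X) = 5 - X (t(X) = 3 + (2 - X) = 5 - X)
Q(c, S) = 0
((0 + ((-3 + t(3))*(-3))*(-4*H(3))) + (Q(-4, 5) - 50))² = ((0 + ((-3 + (5 - 1*3))*(-3))*(-4*(-5))) + (0 - 50))² = ((0 + ((-3 + (5 - 3))*(-3))*20) - 50)² = ((0 + ((-3 + 2)*(-3))*20) - 50)² = ((0 - 1*(-3)*20) - 50)² = ((0 + 3*20) - 50)² = ((0 + 60) - 50)² = (60 - 50)² = 10² = 100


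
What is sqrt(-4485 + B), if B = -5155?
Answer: 2*I*sqrt(2410) ≈ 98.183*I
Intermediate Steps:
sqrt(-4485 + B) = sqrt(-4485 - 5155) = sqrt(-9640) = 2*I*sqrt(2410)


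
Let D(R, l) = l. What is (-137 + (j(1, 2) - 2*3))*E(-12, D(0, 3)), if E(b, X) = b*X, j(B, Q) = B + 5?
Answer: 4932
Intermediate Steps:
j(B, Q) = 5 + B
E(b, X) = X*b
(-137 + (j(1, 2) - 2*3))*E(-12, D(0, 3)) = (-137 + ((5 + 1) - 2*3))*(3*(-12)) = (-137 + (6 - 6))*(-36) = (-137 + 0)*(-36) = -137*(-36) = 4932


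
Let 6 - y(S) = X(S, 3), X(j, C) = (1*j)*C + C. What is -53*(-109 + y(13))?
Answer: 7685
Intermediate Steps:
X(j, C) = C + C*j (X(j, C) = j*C + C = C*j + C = C + C*j)
y(S) = 3 - 3*S (y(S) = 6 - 3*(1 + S) = 6 - (3 + 3*S) = 6 + (-3 - 3*S) = 3 - 3*S)
-53*(-109 + y(13)) = -53*(-109 + (3 - 3*13)) = -53*(-109 + (3 - 39)) = -53*(-109 - 36) = -53*(-145) = 7685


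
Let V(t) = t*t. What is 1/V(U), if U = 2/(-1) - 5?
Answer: 1/49 ≈ 0.020408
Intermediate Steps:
U = -7 (U = -1*2 - 5 = -2 - 5 = -7)
V(t) = t²
1/V(U) = 1/((-7)²) = 1/49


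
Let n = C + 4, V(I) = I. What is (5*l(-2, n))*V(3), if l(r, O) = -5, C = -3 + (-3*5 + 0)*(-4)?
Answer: -75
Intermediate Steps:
C = 57 (C = -3 + (-15 + 0)*(-4) = -3 - 15*(-4) = -3 + 60 = 57)
n = 61 (n = 57 + 4 = 61)
(5*l(-2, n))*V(3) = (5*(-5))*3 = -25*3 = -75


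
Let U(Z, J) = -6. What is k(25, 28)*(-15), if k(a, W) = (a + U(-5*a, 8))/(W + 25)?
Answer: -285/53 ≈ -5.3774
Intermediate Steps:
k(a, W) = (-6 + a)/(25 + W) (k(a, W) = (a - 6)/(W + 25) = (-6 + a)/(25 + W))
k(25, 28)*(-15) = ((-6 + 25)/(25 + 28))*(-15) = (19/53)*(-15) = -285/53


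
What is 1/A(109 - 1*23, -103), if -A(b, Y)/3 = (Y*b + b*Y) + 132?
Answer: 1/52752 ≈ 1.8957e-5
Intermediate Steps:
A(b, Y) = -396 - 6*Y*b (A(b, Y) = -3*((Y*b + b*Y) + 132) = -3*((Y*b + Y*b) + 132) = -3*(2*Y*b + 132) = -3*(132 + 2*Y*b) = -396 - 6*Y*b)
1/A(109 - 1*23, -103) = 1/(-396 - 6*(-103)*(109 - 1*23)) = 1/(-396 - 6*(-103)*(109 - 23)) = 1/(-396 - 6*(-103)*86) = 1/(-396 + 53148) = 1/52752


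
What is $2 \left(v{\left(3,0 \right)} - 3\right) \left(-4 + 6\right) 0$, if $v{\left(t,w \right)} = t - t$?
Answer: $0$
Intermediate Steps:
$v{\left(t,w \right)} = 0$
$2 \left(v{\left(3,0 \right)} - 3\right) \left(-4 + 6\right) 0 = 2 \left(0 - 3\right) \left(-4 + 6\right) 0 = 2 \left(\left(-3\right) 2\right) 0 = 2 \left(-6\right) 0 = \left(-12\right) 0 = 0$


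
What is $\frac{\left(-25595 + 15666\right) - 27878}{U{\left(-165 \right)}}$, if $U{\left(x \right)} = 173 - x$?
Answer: $- \frac{37807}{338} \approx -111.85$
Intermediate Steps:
$\frac{\left(-25595 + 15666\right) - 27878}{U{\left(-165 \right)}} = \frac{\left(-25595 + 15666\right) - 27878}{173 - -165} = \frac{-9929 - 27878}{173 + 165} = - \frac{37807}{338}$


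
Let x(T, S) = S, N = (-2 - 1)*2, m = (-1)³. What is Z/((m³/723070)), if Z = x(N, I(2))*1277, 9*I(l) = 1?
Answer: -923360390/9 ≈ -1.0260e+8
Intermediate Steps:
m = -1
I(l) = ⅑ (I(l) = (⅑)*1 = ⅑)
N = -6 (N = -3*2 = -6)
Z = 1277/9 (Z = (⅑)*1277 = 1277/9 ≈ 141.89)
Z/((m³/723070)) = 1277/(9*(((-1)³/723070))) = 1277/(9*((-1*1/723070))) = 1277/(9*(-1/723070)) = (1277/9)*(-723070) = -923360390/9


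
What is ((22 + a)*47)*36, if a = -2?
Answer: 33840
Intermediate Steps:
((22 + a)*47)*36 = ((22 - 2)*47)*36 = (20*47)*36 = 940*36 = 33840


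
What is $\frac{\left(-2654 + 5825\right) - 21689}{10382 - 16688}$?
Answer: $\frac{9259}{3153} \approx 2.9366$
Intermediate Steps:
$\frac{\left(-2654 + 5825\right) - 21689}{10382 - 16688} = \frac{3171 - 21689}{-6306} = \left(-18518\right) \left(- \frac{1}{6306}\right) = \frac{9259}{3153}$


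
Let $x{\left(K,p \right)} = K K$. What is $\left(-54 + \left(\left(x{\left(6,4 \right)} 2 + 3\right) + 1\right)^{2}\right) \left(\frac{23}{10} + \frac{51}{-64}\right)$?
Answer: $\frac{1376141}{160} \approx 8600.9$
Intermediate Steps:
$x{\left(K,p \right)} = K^{2}$
$\left(-54 + \left(\left(x{\left(6,4 \right)} 2 + 3\right) + 1\right)^{2}\right) \left(\frac{23}{10} + \frac{51}{-64}\right) = \left(-54 + \left(\left(6^{2} \cdot 2 + 3\right) + 1\right)^{2}\right) \left(\frac{23}{10} + \frac{51}{-64}\right) = \left(-54 + \left(\left(36 \cdot 2 + 3\right) + 1\right)^{2}\right) \left(23 \cdot \frac{1}{10} + 51 \left(- \frac{1}{64}\right)\right) = \left(-54 + \left(\left(72 + 3\right) + 1\right)^{2}\right) \left(\frac{23}{10} - \frac{51}{64}\right) = \left(-54 + \left(75 + 1\right)^{2}\right) \frac{481}{320} = \left(-54 + 76^{2}\right) \frac{481}{320} = \left(-54 + 5776\right) \frac{481}{320} = 5722 \cdot \frac{481}{320} = \frac{1376141}{160}$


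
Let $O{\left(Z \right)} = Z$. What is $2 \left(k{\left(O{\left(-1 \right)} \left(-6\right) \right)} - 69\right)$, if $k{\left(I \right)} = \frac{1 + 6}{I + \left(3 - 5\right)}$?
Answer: $- \frac{269}{2} \approx -134.5$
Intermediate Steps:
$k{\left(I \right)} = \frac{7}{-2 + I}$ ($k{\left(I \right)} = \frac{7}{I + \left(3 - 5\right)} = \frac{7}{I - 2} = \frac{7}{-2 + I}$)
$2 \left(k{\left(O{\left(-1 \right)} \left(-6\right) \right)} - 69\right) = 2 \left(\frac{7}{-2 - -6} - 69\right) = 2 \left(\frac{7}{-2 + 6} - 69\right) = 2 \left(\frac{7}{4} - 69\right) = 2 \left(- \frac{269}{4}\right) = - \frac{269}{2}$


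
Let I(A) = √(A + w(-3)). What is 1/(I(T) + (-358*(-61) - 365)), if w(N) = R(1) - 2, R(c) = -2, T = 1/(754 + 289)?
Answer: 22396339/480916591518 - I*√4350353/480916591518 ≈ 4.657e-5 - 4.337e-9*I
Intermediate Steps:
T = 1/1043 ≈ 0.00095877
w(N) = -4 (w(N) = -2 - 2 = -4)
I(A) = √(-4 + A) (I(A) = √(A - 4) = √(-4 + A))
1/(I(T) + (-358*(-61) - 365)) = 1/(√(-4 + 1/1043) + (-358*(-61) - 365)) = 1/(√(-4171/1043) + (21838 - 365)) = 1/(I*√4350353/1043 + 21473) = 1/(21473 + I*√4350353/1043)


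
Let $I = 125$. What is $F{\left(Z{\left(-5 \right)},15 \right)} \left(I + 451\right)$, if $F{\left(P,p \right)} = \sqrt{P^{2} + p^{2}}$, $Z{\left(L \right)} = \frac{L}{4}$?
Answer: $720 \sqrt{145} \approx 8670.0$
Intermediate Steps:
$Z{\left(L \right)} = \frac{L}{4}$ ($Z{\left(L \right)} = L \frac{1}{4} = \frac{L}{4}$)
$F{\left(Z{\left(-5 \right)},15 \right)} \left(I + 451\right) = \sqrt{\left(\frac{1}{4} \left(-5\right)\right)^{2} + 15^{2}} \left(125 + 451\right) = \sqrt{\left(- \frac{5}{4}\right)^{2} + 225} \cdot 576 = \sqrt{\frac{25}{16} + 225} \cdot 576 = \sqrt{\frac{3625}{16}} \cdot 576 = \frac{5 \sqrt{145}}{4} \cdot 576 = 720 \sqrt{145}$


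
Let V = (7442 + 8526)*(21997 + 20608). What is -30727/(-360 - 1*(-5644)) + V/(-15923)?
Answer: -3595282391781/84137132 ≈ -42731.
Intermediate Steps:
V = 680316640 (V = 15968*42605 = 680316640)
-30727/(-360 - 1*(-5644)) + V/(-15923) = -30727/(-360 - 1*(-5644)) + 680316640/(-15923) = -30727/(-360 + 5644) + 680316640*(-1/15923) = -30727/5284 - 680316640/15923 = -3595282391781/84137132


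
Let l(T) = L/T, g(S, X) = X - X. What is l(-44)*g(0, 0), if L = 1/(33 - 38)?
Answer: 0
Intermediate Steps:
g(S, X) = 0
L = -⅕ (L = 1/(-5) = -⅕ ≈ -0.20000)
l(T) = -1/(5*T)
l(-44)*g(0, 0) = -⅕/(-44)*0 = -⅕*(-1/44)*0 = (1/220)*0 = 0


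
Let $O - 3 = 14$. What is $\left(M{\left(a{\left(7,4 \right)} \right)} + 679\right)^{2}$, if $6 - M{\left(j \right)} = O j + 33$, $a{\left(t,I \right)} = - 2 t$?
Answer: $792100$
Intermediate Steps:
$O = 17$ ($O = 3 + 14 = 17$)
$M{\left(j \right)} = -27 - 17 j$ ($M{\left(j \right)} = 6 - \left(17 j + 33\right) = 6 - \left(33 + 17 j\right) = -27 - 17 j$)
$\left(M{\left(a{\left(7,4 \right)} \right)} + 679\right)^{2} = \left(\left(-27 - 17 \left(\left(-2\right) 7\right)\right) + 679\right)^{2} = \left(\left(-27 - -238\right) + 679\right)^{2} = \left(\left(-27 + 238\right) + 679\right)^{2} = \left(211 + 679\right)^{2} = 890^{2} = 792100$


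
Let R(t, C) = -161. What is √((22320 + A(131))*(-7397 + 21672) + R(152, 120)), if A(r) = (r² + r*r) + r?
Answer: √810434414 ≈ 28468.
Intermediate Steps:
A(r) = r + 2*r² (A(r) = (r² + r²) + r = 2*r² + r = r + 2*r²)
√((22320 + A(131))*(-7397 + 21672) + R(152, 120)) = √((22320 + 131*(1 + 2*131))*(-7397 + 21672) - 161) = √((22320 + 131*(1 + 262))*14275 - 161) = √((22320 + 131*263)*14275 - 161) = √((22320 + 34453)*14275 - 161) = √(56773*14275 - 161) = √(810434575 - 161) = √810434414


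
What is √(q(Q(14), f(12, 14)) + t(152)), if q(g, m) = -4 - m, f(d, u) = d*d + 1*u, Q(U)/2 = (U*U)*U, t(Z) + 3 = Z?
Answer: I*√13 ≈ 3.6056*I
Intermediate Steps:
t(Z) = -3 + Z
Q(U) = 2*U³ (Q(U) = 2*((U*U)*U) = 2*(U²*U) = 2*U³)
f(d, u) = u + d² (f(d, u) = d² + u = u + d²)
√(q(Q(14), f(12, 14)) + t(152)) = √((-4 - (14 + 12²)) + (-3 + 152)) = √((-4 - (14 + 144)) + 149) = √((-4 - 1*158) + 149) = √((-4 - 158) + 149) = √(-162 + 149) = √(-13) = I*√13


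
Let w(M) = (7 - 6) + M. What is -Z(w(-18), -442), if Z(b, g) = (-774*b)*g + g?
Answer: 5816278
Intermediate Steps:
w(M) = 1 + M
Z(b, g) = g - 774*b*g (Z(b, g) = -774*b*g + g = g - 774*b*g)
-Z(w(-18), -442) = -(-442)*(1 - 774*(1 - 18)) = -(-442)*(1 - 774*(-17)) = -(-442)*(1 + 13158) = -(-442)*13159 = -1*(-5816278) = 5816278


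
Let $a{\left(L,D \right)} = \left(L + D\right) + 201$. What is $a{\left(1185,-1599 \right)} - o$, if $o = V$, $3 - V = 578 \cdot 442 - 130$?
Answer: $255130$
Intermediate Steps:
$V = -255343$ ($V = 3 - \left(578 \cdot 442 - 130\right) = 3 - \left(255476 - 130\right) = 3 - 255346 = -255343$)
$a{\left(L,D \right)} = 201 + D + L$ ($a{\left(L,D \right)} = \left(D + L\right) + 201 = 201 + D + L$)
$o = -255343$
$a{\left(1185,-1599 \right)} - o = \left(201 - 1599 + 1185\right) - -255343 = -213 + 255343 = 255130$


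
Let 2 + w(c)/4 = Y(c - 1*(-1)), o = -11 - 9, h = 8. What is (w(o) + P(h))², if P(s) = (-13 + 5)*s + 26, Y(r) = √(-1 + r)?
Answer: 1796 - 736*I*√5 ≈ 1796.0 - 1645.7*I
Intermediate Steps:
o = -20
P(s) = 26 - 8*s (P(s) = -8*s + 26 = 26 - 8*s)
w(c) = -8 + 4*√c (w(c) = -8 + 4*√(-1 + (c - 1*(-1))) = -8 + 4*√(-1 + (c + 1)) = -8 + 4*√(-1 + (1 + c)) = -8 + 4*√c)
(w(o) + P(h))² = ((-8 + 4*√(-20)) + (26 - 8*8))² = ((-8 + 4*(2*I*√5)) + (26 - 64))² = ((-8 + 8*I*√5) - 38)² = (-46 + 8*I*√5)²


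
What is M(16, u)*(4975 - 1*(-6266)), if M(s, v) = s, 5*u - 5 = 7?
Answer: 179856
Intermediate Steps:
u = 12/5 (u = 1 + (⅕)*7 = 1 + 7/5 = 12/5 ≈ 2.4000)
M(16, u)*(4975 - 1*(-6266)) = 16*(4975 - 1*(-6266)) = 16*(4975 + 6266) = 16*11241 = 179856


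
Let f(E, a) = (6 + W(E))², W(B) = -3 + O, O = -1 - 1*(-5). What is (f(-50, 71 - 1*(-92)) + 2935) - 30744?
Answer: -27760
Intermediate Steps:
O = 4 (O = -1 + 5 = 4)
W(B) = 1 (W(B) = -3 + 4 = 1)
f(E, a) = 49 (f(E, a) = (6 + 1)² = 7² = 49)
(f(-50, 71 - 1*(-92)) + 2935) - 30744 = (49 + 2935) - 30744 = 2984 - 30744 = -27760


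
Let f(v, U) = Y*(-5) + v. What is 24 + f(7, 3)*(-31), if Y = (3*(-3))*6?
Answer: -8563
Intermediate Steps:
Y = -54 (Y = -9*6 = -54)
f(v, U) = 270 + v (f(v, U) = -54*(-5) + v = 270 + v)
24 + f(7, 3)*(-31) = 24 + (270 + 7)*(-31) = 24 + 277*(-31) = 24 - 8587 = -8563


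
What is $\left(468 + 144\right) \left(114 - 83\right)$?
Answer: $18972$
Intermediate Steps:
$\left(468 + 144\right) \left(114 - 83\right) = 612 \cdot 31 = 18972$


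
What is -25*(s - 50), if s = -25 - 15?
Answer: 2250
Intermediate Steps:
s = -40
-25*(s - 50) = -25*(-40 - 50) = -25*(-90) = 2250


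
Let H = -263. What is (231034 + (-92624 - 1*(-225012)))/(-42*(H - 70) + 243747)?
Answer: 363422/257733 ≈ 1.4101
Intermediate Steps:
(231034 + (-92624 - 1*(-225012)))/(-42*(H - 70) + 243747) = (231034 + (-92624 - 1*(-225012)))/(-42*(-263 - 70) + 243747) = (231034 + (-92624 + 225012))/(-42*(-333) + 243747) = (231034 + 132388)/(13986 + 243747) = 363422/257733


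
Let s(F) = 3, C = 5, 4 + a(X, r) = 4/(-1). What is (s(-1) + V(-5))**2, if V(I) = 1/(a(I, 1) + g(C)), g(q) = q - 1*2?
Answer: 196/25 ≈ 7.8400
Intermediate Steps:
a(X, r) = -8 (a(X, r) = -4 + 4/(-1) = -4 + 4*(-1) = -4 - 4 = -8)
g(q) = -2 + q (g(q) = q - 2 = -2 + q)
V(I) = -1/5 (V(I) = 1/(-8 + (-2 + 5)) = 1/(-8 + 3) = 1/(-5) = -1/5)
(s(-1) + V(-5))**2 = (3 - 1/5)**2 = (14/5)**2 = 196/25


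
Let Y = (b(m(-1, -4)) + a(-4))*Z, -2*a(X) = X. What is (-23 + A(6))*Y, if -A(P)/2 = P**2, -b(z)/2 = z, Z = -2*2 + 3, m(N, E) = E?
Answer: 950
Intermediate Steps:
a(X) = -X/2
Z = -1 (Z = -4 + 3 = -1)
b(z) = -2*z
Y = -10 (Y = (-2*(-4) - 1/2*(-4))*(-1) = (8 + 2)*(-1) = 10*(-1) = -10)
A(P) = -2*P**2
(-23 + A(6))*Y = (-23 - 2*6**2)*(-10) = (-23 - 2*36)*(-10) = (-23 - 72)*(-10) = -95*(-10) = 950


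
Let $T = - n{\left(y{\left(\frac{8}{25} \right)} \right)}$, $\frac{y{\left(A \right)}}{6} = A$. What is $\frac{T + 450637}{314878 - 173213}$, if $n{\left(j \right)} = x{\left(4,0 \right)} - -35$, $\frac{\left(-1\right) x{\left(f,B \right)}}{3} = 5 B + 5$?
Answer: $\frac{450617}{141665} \approx 3.1809$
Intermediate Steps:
$x{\left(f,B \right)} = -15 - 15 B$ ($x{\left(f,B \right)} = - 3 \left(5 B + 5\right) = - 3 \left(5 + 5 B\right) = -15 - 15 B$)
$y{\left(A \right)} = 6 A$
$n{\left(j \right)} = 20$ ($n{\left(j \right)} = \left(-15 - 0\right) - -35 = \left(-15 + 0\right) + 35 = -15 + 35 = 20$)
$T = -20$ ($T = \left(-1\right) 20 = -20$)
$\frac{T + 450637}{314878 - 173213} = \frac{-20 + 450637}{314878 - 173213} = \frac{450617}{141665}$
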